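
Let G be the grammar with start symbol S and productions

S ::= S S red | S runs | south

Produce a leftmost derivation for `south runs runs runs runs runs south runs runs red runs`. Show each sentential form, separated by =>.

S => S runs => S S red runs => S runs S red runs => S runs runs S red runs => S runs runs runs S red runs => S runs runs runs runs S red runs => S runs runs runs runs runs S red runs => south runs runs runs runs runs S red runs => south runs runs runs runs runs S runs red runs => south runs runs runs runs runs S runs runs red runs => south runs runs runs runs runs south runs runs red runs

S => S runs   [S ::= S runs]
S runs => S S red runs   [S ::= S S red]
S S red runs => S runs S red runs   [S ::= S runs]
S runs S red runs => S runs runs S red runs   [S ::= S runs]
S runs runs S red runs => S runs runs runs S red runs   [S ::= S runs]
S runs runs runs S red runs => S runs runs runs runs S red runs   [S ::= S runs]
S runs runs runs runs S red runs => S runs runs runs runs runs S red runs   [S ::= S runs]
S runs runs runs runs runs S red runs => south runs runs runs runs runs S red runs   [S ::= south]
south runs runs runs runs runs S red runs => south runs runs runs runs runs S runs red runs   [S ::= S runs]
south runs runs runs runs runs S runs red runs => south runs runs runs runs runs S runs runs red runs   [S ::= S runs]
south runs runs runs runs runs S runs runs red runs => south runs runs runs runs runs south runs runs red runs   [S ::= south]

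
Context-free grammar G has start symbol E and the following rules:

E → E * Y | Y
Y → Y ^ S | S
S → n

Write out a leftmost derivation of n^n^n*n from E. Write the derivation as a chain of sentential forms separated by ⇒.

E ⇒ E*Y   [E → E * Y]
E*Y ⇒ Y*Y   [E → Y]
Y*Y ⇒ Y^S*Y   [Y → Y ^ S]
Y^S*Y ⇒ Y^S^S*Y   [Y → Y ^ S]
Y^S^S*Y ⇒ S^S^S*Y   [Y → S]
S^S^S*Y ⇒ n^S^S*Y   [S → n]
n^S^S*Y ⇒ n^n^S*Y   [S → n]
n^n^S*Y ⇒ n^n^n*Y   [S → n]
n^n^n*Y ⇒ n^n^n*S   [Y → S]
n^n^n*S ⇒ n^n^n*n   [S → n]

E ⇒ E*Y ⇒ Y*Y ⇒ Y^S*Y ⇒ Y^S^S*Y ⇒ S^S^S*Y ⇒ n^S^S*Y ⇒ n^n^S*Y ⇒ n^n^n*Y ⇒ n^n^n*S ⇒ n^n^n*n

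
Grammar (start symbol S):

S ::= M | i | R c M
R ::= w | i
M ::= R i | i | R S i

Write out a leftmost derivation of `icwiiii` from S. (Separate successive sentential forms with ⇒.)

S ⇒ RcM ⇒ icM ⇒ icRSi ⇒ icwSi ⇒ icwMi ⇒ icwRSii ⇒ icwiSii ⇒ icwiMii ⇒ icwiiii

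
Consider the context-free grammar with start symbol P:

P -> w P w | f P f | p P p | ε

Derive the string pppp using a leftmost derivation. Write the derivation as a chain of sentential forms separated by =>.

P => pPp   [P -> p P p]
pPp => ppPpp   [P -> p P p]
ppPpp => pppp   [P -> ε]

P=>pPp=>ppPpp=>pppp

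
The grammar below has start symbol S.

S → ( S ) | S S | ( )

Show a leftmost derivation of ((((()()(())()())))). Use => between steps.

S => (S)   [S → ( S )]
(S) => ((S))   [S → ( S )]
((S)) => (((S)))   [S → ( S )]
(((S))) => ((((S))))   [S → ( S )]
((((S)))) => ((((SS))))   [S → S S]
((((SS)))) => ((((SSS))))   [S → S S]
((((SSS)))) => ((((()SS))))   [S → ( )]
((((()SS)))) => ((((()SSS))))   [S → S S]
((((()SSS)))) => ((((()SSSS))))   [S → S S]
((((()SSSS)))) => ((((()()SSS))))   [S → ( )]
((((()()SSS)))) => ((((()()(S)SS))))   [S → ( S )]
((((()()(S)SS)))) => ((((()()(())SS))))   [S → ( )]
((((()()(())SS)))) => ((((()()(())()S))))   [S → ( )]
((((()()(())()S)))) => ((((()()(())()()))))   [S → ( )]

S=>(S)=>((S))=>(((S)))=>((((S))))=>((((SS))))=>((((SSS))))=>((((()SS))))=>((((()SSS))))=>((((()SSSS))))=>((((()()SSS))))=>((((()()(S)SS))))=>((((()()(())SS))))=>((((()()(())()S))))=>((((()()(())()()))))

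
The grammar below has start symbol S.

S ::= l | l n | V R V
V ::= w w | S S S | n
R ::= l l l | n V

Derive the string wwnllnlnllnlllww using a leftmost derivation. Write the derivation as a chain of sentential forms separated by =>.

S => VRV => SSSRV => VRVSSRV => wwRVSSRV => wwnVVSSRV => wwnSSSVSSRV => wwnlSSVSSRV => wwnllnSVSSRV => wwnllnlVSSRV => wwnllnlnSSRV => wwnllnlnlSRV => wwnllnlnllnRV => wwnllnlnllnlllV => wwnllnlnllnlllww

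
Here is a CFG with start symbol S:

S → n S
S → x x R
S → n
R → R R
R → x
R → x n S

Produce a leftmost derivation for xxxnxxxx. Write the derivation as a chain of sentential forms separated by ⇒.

S ⇒ xxR ⇒ xxRR ⇒ xxxnSR ⇒ xxxnxxRR ⇒ xxxnxxxR ⇒ xxxnxxxx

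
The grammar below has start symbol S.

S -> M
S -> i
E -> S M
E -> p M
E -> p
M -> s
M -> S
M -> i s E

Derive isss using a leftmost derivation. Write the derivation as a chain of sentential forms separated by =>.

S => M   [S -> M]
M => isE   [M -> i s E]
isE => isSM   [E -> S M]
isSM => isMM   [S -> M]
isMM => issM   [M -> s]
issM => isss   [M -> s]

S=>M=>isE=>isSM=>isMM=>issM=>isss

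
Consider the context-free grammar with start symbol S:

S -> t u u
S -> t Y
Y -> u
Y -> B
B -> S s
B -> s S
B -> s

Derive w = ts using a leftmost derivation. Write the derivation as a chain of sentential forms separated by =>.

S => tY   [S -> t Y]
tY => tB   [Y -> B]
tB => ts   [B -> s]

S=>tY=>tB=>ts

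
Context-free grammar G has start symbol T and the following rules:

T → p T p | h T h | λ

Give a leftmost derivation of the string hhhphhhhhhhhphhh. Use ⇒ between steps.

T ⇒ hTh   [T → h T h]
hTh ⇒ hhThh   [T → h T h]
hhThh ⇒ hhhThhh   [T → h T h]
hhhThhh ⇒ hhhpTphhh   [T → p T p]
hhhpTphhh ⇒ hhhphThphhh   [T → h T h]
hhhphThphhh ⇒ hhhphhThhphhh   [T → h T h]
hhhphhThhphhh ⇒ hhhphhhThhhphhh   [T → h T h]
hhhphhhThhhphhh ⇒ hhhphhhhThhhhphhh   [T → h T h]
hhhphhhhThhhhphhh ⇒ hhhphhhhhhhhphhh   [T → λ]

T ⇒ hTh ⇒ hhThh ⇒ hhhThhh ⇒ hhhpTphhh ⇒ hhhphThphhh ⇒ hhhphhThhphhh ⇒ hhhphhhThhhphhh ⇒ hhhphhhhThhhhphhh ⇒ hhhphhhhhhhhphhh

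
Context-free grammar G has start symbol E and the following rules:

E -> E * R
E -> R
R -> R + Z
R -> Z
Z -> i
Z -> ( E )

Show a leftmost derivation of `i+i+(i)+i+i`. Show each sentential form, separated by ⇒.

E ⇒ R ⇒ R+Z ⇒ R+Z+Z ⇒ R+Z+Z+Z ⇒ R+Z+Z+Z+Z ⇒ Z+Z+Z+Z+Z ⇒ i+Z+Z+Z+Z ⇒ i+i+Z+Z+Z ⇒ i+i+(E)+Z+Z ⇒ i+i+(R)+Z+Z ⇒ i+i+(Z)+Z+Z ⇒ i+i+(i)+Z+Z ⇒ i+i+(i)+i+Z ⇒ i+i+(i)+i+i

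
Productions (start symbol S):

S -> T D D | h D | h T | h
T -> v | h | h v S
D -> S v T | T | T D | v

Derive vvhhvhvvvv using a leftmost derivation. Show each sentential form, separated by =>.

S=>TDD=>vDD=>vTDD=>vvDD=>vvTDD=>vvhDD=>vvhTDD=>vvhhvSDD=>vvhhvhDDD=>vvhhvhTDDD=>vvhhvhvDDD=>vvhhvhvvDD=>vvhhvhvvvD=>vvhhvhvvvv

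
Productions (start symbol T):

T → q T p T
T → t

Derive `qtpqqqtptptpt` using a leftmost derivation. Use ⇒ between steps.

T ⇒ qTpT ⇒ qtpT ⇒ qtpqTpT ⇒ qtpqqTpTpT ⇒ qtpqqqTpTpTpT ⇒ qtpqqqtpTpTpT ⇒ qtpqqqtptpTpT ⇒ qtpqqqtptptpT ⇒ qtpqqqtptptpt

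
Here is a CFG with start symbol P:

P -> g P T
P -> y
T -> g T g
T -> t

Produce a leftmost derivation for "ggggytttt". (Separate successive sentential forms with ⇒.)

P ⇒ gPT ⇒ ggPTT ⇒ gggPTTT ⇒ ggggPTTTT ⇒ ggggyTTTT ⇒ ggggytTTT ⇒ ggggyttTT ⇒ ggggytttT ⇒ ggggytttt

P ⇒ gPT   [P -> g P T]
gPT ⇒ ggPTT   [P -> g P T]
ggPTT ⇒ gggPTTT   [P -> g P T]
gggPTTT ⇒ ggggPTTTT   [P -> g P T]
ggggPTTTT ⇒ ggggyTTTT   [P -> y]
ggggyTTTT ⇒ ggggytTTT   [T -> t]
ggggytTTT ⇒ ggggyttTT   [T -> t]
ggggyttTT ⇒ ggggytttT   [T -> t]
ggggytttT ⇒ ggggytttt   [T -> t]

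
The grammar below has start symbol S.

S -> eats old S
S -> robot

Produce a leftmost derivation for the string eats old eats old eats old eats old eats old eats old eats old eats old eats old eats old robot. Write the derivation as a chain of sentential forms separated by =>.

S => eats old S => eats old eats old S => eats old eats old eats old S => eats old eats old eats old eats old S => eats old eats old eats old eats old eats old S => eats old eats old eats old eats old eats old eats old S => eats old eats old eats old eats old eats old eats old eats old S => eats old eats old eats old eats old eats old eats old eats old eats old S => eats old eats old eats old eats old eats old eats old eats old eats old eats old S => eats old eats old eats old eats old eats old eats old eats old eats old eats old eats old S => eats old eats old eats old eats old eats old eats old eats old eats old eats old eats old robot

S => eats old S   [S -> eats old S]
eats old S => eats old eats old S   [S -> eats old S]
eats old eats old S => eats old eats old eats old S   [S -> eats old S]
eats old eats old eats old S => eats old eats old eats old eats old S   [S -> eats old S]
eats old eats old eats old eats old S => eats old eats old eats old eats old eats old S   [S -> eats old S]
eats old eats old eats old eats old eats old S => eats old eats old eats old eats old eats old eats old S   [S -> eats old S]
eats old eats old eats old eats old eats old eats old S => eats old eats old eats old eats old eats old eats old eats old S   [S -> eats old S]
eats old eats old eats old eats old eats old eats old eats old S => eats old eats old eats old eats old eats old eats old eats old eats old S   [S -> eats old S]
eats old eats old eats old eats old eats old eats old eats old eats old S => eats old eats old eats old eats old eats old eats old eats old eats old eats old S   [S -> eats old S]
eats old eats old eats old eats old eats old eats old eats old eats old eats old S => eats old eats old eats old eats old eats old eats old eats old eats old eats old eats old S   [S -> eats old S]
eats old eats old eats old eats old eats old eats old eats old eats old eats old eats old S => eats old eats old eats old eats old eats old eats old eats old eats old eats old eats old robot   [S -> robot]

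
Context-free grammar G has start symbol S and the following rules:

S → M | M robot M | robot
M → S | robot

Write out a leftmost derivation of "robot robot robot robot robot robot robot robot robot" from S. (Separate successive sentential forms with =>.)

S => M robot M => S robot M => M robot M robot M => S robot M robot M => M robot M robot M robot M => robot robot M robot M robot M => robot robot S robot M robot M => robot robot M robot M robot M robot M => robot robot S robot M robot M robot M => robot robot robot robot M robot M robot M => robot robot robot robot S robot M robot M => robot robot robot robot robot robot M robot M => robot robot robot robot robot robot robot robot M => robot robot robot robot robot robot robot robot robot

S => M robot M   [S → M robot M]
M robot M => S robot M   [M → S]
S robot M => M robot M robot M   [S → M robot M]
M robot M robot M => S robot M robot M   [M → S]
S robot M robot M => M robot M robot M robot M   [S → M robot M]
M robot M robot M robot M => robot robot M robot M robot M   [M → robot]
robot robot M robot M robot M => robot robot S robot M robot M   [M → S]
robot robot S robot M robot M => robot robot M robot M robot M robot M   [S → M robot M]
robot robot M robot M robot M robot M => robot robot S robot M robot M robot M   [M → S]
robot robot S robot M robot M robot M => robot robot robot robot M robot M robot M   [S → robot]
robot robot robot robot M robot M robot M => robot robot robot robot S robot M robot M   [M → S]
robot robot robot robot S robot M robot M => robot robot robot robot robot robot M robot M   [S → robot]
robot robot robot robot robot robot M robot M => robot robot robot robot robot robot robot robot M   [M → robot]
robot robot robot robot robot robot robot robot M => robot robot robot robot robot robot robot robot robot   [M → robot]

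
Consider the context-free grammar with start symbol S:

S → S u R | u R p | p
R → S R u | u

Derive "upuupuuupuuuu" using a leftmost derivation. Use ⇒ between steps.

S ⇒ SuR ⇒ uRpuR ⇒ uSRupuR ⇒ upRupuR ⇒ upuupuR ⇒ upuupuSRu ⇒ upuupuSuRRu ⇒ upuupuuRpuRRu ⇒ upuupuuupuRRu ⇒ upuupuuupuuRu ⇒ upuupuuupuuuu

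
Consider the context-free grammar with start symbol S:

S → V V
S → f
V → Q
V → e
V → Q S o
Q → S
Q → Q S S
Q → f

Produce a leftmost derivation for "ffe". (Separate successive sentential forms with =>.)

S => VV => QV => fV => fQ => fS => fVV => fQV => ffV => ffe

S => VV   [S → V V]
VV => QV   [V → Q]
QV => fV   [Q → f]
fV => fQ   [V → Q]
fQ => fS   [Q → S]
fS => fVV   [S → V V]
fVV => fQV   [V → Q]
fQV => ffV   [Q → f]
ffV => ffe   [V → e]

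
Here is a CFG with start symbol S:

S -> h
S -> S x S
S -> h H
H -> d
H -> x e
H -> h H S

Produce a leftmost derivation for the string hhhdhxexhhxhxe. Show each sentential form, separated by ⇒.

S ⇒ SxS   [S -> S x S]
SxS ⇒ hHxS   [S -> h H]
hHxS ⇒ hhHSxS   [H -> h H S]
hhHSxS ⇒ hhhHSSxS   [H -> h H S]
hhhHSSxS ⇒ hhhdSSxS   [H -> d]
hhhdSSxS ⇒ hhhdSxSSxS   [S -> S x S]
hhhdSxSSxS ⇒ hhhdhHxSSxS   [S -> h H]
hhhdhHxSSxS ⇒ hhhdhxexSSxS   [H -> x e]
hhhdhxexSSxS ⇒ hhhdhxexhSxS   [S -> h]
hhhdhxexhSxS ⇒ hhhdhxexhhxS   [S -> h]
hhhdhxexhhxS ⇒ hhhdhxexhhxhH   [S -> h H]
hhhdhxexhhxhH ⇒ hhhdhxexhhxhxe   [H -> x e]

S ⇒ SxS ⇒ hHxS ⇒ hhHSxS ⇒ hhhHSSxS ⇒ hhhdSSxS ⇒ hhhdSxSSxS ⇒ hhhdhHxSSxS ⇒ hhhdhxexSSxS ⇒ hhhdhxexhSxS ⇒ hhhdhxexhhxS ⇒ hhhdhxexhhxhH ⇒ hhhdhxexhhxhxe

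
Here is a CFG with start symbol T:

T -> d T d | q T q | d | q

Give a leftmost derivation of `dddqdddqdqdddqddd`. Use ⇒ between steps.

T ⇒ dTd   [T -> d T d]
dTd ⇒ ddTdd   [T -> d T d]
ddTdd ⇒ dddTddd   [T -> d T d]
dddTddd ⇒ dddqTqddd   [T -> q T q]
dddqTqddd ⇒ dddqdTdqddd   [T -> d T d]
dddqdTdqddd ⇒ dddqddTddqddd   [T -> d T d]
dddqddTddqddd ⇒ dddqdddTdddqddd   [T -> d T d]
dddqdddTdddqddd ⇒ dddqdddqTqdddqddd   [T -> q T q]
dddqdddqTqdddqddd ⇒ dddqdddqdqdddqddd   [T -> d]

T⇒dTd⇒ddTdd⇒dddTddd⇒dddqTqddd⇒dddqdTdqddd⇒dddqddTddqddd⇒dddqdddTdddqddd⇒dddqdddqTqdddqddd⇒dddqdddqdqdddqddd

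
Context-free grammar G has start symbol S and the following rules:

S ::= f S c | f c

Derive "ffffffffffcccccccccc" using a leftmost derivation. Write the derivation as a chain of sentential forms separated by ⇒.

S ⇒ fSc   [S ::= f S c]
fSc ⇒ ffScc   [S ::= f S c]
ffScc ⇒ fffSccc   [S ::= f S c]
fffSccc ⇒ ffffScccc   [S ::= f S c]
ffffScccc ⇒ fffffSccccc   [S ::= f S c]
fffffSccccc ⇒ ffffffScccccc   [S ::= f S c]
ffffffScccccc ⇒ fffffffSccccccc   [S ::= f S c]
fffffffSccccccc ⇒ ffffffffScccccccc   [S ::= f S c]
ffffffffScccccccc ⇒ fffffffffSccccccccc   [S ::= f S c]
fffffffffSccccccccc ⇒ ffffffffffcccccccccc   [S ::= f c]

S ⇒ fSc ⇒ ffScc ⇒ fffSccc ⇒ ffffScccc ⇒ fffffSccccc ⇒ ffffffScccccc ⇒ fffffffSccccccc ⇒ ffffffffScccccccc ⇒ fffffffffSccccccccc ⇒ ffffffffffcccccccccc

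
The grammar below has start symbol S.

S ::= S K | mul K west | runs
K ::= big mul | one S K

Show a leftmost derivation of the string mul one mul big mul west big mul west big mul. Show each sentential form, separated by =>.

S => S K   [S ::= S K]
S K => mul K west K   [S ::= mul K west]
mul K west K => mul one S K west K   [K ::= one S K]
mul one S K west K => mul one mul K west K west K   [S ::= mul K west]
mul one mul K west K west K => mul one mul big mul west K west K   [K ::= big mul]
mul one mul big mul west K west K => mul one mul big mul west big mul west K   [K ::= big mul]
mul one mul big mul west big mul west K => mul one mul big mul west big mul west big mul   [K ::= big mul]

S => S K => mul K west K => mul one S K west K => mul one mul K west K west K => mul one mul big mul west K west K => mul one mul big mul west big mul west K => mul one mul big mul west big mul west big mul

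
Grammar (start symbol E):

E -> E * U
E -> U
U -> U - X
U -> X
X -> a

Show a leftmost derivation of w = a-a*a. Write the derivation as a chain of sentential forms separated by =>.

E => E*U => U*U => U-X*U => X-X*U => a-X*U => a-a*U => a-a*X => a-a*a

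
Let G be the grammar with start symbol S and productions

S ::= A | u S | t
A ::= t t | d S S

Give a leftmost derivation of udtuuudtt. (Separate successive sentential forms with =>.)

S => uS   [S ::= u S]
uS => uA   [S ::= A]
uA => udSS   [A ::= d S S]
udSS => udtS   [S ::= t]
udtS => udtuS   [S ::= u S]
udtuS => udtuuS   [S ::= u S]
udtuuS => udtuuuS   [S ::= u S]
udtuuuS => udtuuuA   [S ::= A]
udtuuuA => udtuuudSS   [A ::= d S S]
udtuuudSS => udtuuudtS   [S ::= t]
udtuuudtS => udtuuudtt   [S ::= t]

S=>uS=>uA=>udSS=>udtS=>udtuS=>udtuuS=>udtuuuS=>udtuuuA=>udtuuudSS=>udtuuudtS=>udtuuudtt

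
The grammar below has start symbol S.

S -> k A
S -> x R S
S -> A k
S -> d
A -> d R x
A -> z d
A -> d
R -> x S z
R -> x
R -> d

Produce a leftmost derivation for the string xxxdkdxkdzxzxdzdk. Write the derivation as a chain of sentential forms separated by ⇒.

S ⇒ xRS ⇒ xxSzS ⇒ xxxRSzS ⇒ xxxdSzS ⇒ xxxdkAzS ⇒ xxxdkdRxzS ⇒ xxxdkdxSzxzS ⇒ xxxdkdxkAzxzS ⇒ xxxdkdxkdzxzS ⇒ xxxdkdxkdzxzxRS ⇒ xxxdkdxkdzxzxdS ⇒ xxxdkdxkdzxzxdAk ⇒ xxxdkdxkdzxzxdzdk

S ⇒ xRS   [S -> x R S]
xRS ⇒ xxSzS   [R -> x S z]
xxSzS ⇒ xxxRSzS   [S -> x R S]
xxxRSzS ⇒ xxxdSzS   [R -> d]
xxxdSzS ⇒ xxxdkAzS   [S -> k A]
xxxdkAzS ⇒ xxxdkdRxzS   [A -> d R x]
xxxdkdRxzS ⇒ xxxdkdxSzxzS   [R -> x S z]
xxxdkdxSzxzS ⇒ xxxdkdxkAzxzS   [S -> k A]
xxxdkdxkAzxzS ⇒ xxxdkdxkdzxzS   [A -> d]
xxxdkdxkdzxzS ⇒ xxxdkdxkdzxzxRS   [S -> x R S]
xxxdkdxkdzxzxRS ⇒ xxxdkdxkdzxzxdS   [R -> d]
xxxdkdxkdzxzxdS ⇒ xxxdkdxkdzxzxdAk   [S -> A k]
xxxdkdxkdzxzxdAk ⇒ xxxdkdxkdzxzxdzdk   [A -> z d]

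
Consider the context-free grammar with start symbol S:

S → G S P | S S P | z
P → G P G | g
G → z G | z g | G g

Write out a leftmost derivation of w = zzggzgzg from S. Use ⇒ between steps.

S⇒SSP⇒GSPSP⇒GgSPSP⇒zGgSPSP⇒zzggSPSP⇒zzggzPSP⇒zzggzgSP⇒zzggzgzP⇒zzggzgzg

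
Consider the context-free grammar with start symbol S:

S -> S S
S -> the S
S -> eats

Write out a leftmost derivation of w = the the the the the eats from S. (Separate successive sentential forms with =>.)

S => the S => the the S => the the the S => the the the the S => the the the the the S => the the the the the eats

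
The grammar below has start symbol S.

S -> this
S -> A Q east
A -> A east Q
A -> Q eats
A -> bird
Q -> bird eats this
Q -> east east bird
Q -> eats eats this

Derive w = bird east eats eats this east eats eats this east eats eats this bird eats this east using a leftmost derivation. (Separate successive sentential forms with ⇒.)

S ⇒ A Q east ⇒ A east Q Q east ⇒ A east Q east Q Q east ⇒ A east Q east Q east Q Q east ⇒ bird east Q east Q east Q Q east ⇒ bird east eats eats this east Q east Q Q east ⇒ bird east eats eats this east eats eats this east Q Q east ⇒ bird east eats eats this east eats eats this east eats eats this Q east ⇒ bird east eats eats this east eats eats this east eats eats this bird eats this east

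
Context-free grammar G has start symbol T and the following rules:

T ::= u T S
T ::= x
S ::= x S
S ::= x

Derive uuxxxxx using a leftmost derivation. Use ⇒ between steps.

T ⇒ uTS   [T ::= u T S]
uTS ⇒ uuTSS   [T ::= u T S]
uuTSS ⇒ uuxSS   [T ::= x]
uuxSS ⇒ uuxxSS   [S ::= x S]
uuxxSS ⇒ uuxxxSS   [S ::= x S]
uuxxxSS ⇒ uuxxxxS   [S ::= x]
uuxxxxS ⇒ uuxxxxx   [S ::= x]

T ⇒ uTS ⇒ uuTSS ⇒ uuxSS ⇒ uuxxSS ⇒ uuxxxSS ⇒ uuxxxxS ⇒ uuxxxxx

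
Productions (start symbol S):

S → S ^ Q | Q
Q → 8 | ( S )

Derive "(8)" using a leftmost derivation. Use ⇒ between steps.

S ⇒ Q ⇒ (S) ⇒ (Q) ⇒ (8)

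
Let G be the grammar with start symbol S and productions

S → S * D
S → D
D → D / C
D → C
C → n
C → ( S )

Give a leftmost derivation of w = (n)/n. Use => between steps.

S=>D=>D/C=>C/C=>(S)/C=>(D)/C=>(C)/C=>(n)/C=>(n)/n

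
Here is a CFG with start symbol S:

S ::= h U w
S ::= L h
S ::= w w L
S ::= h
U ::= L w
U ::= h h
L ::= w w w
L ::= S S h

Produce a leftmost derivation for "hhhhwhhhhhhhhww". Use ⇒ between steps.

S ⇒ hUw   [S ::= h U w]
hUw ⇒ hLww   [U ::= L w]
hLww ⇒ hSShww   [L ::= S S h]
hSShww ⇒ hLhShww   [S ::= L h]
hLhShww ⇒ hSShhShww   [L ::= S S h]
hSShhShww ⇒ hhUwShhShww   [S ::= h U w]
hhUwShhShww ⇒ hhhhwShhShww   [U ::= h h]
hhhhwShhShww ⇒ hhhhwhhhShww   [S ::= h]
hhhhwhhhShww ⇒ hhhhwhhhLhhww   [S ::= L h]
hhhhwhhhLhhww ⇒ hhhhwhhhSShhhww   [L ::= S S h]
hhhhwhhhSShhhww ⇒ hhhhwhhhhShhhww   [S ::= h]
hhhhwhhhhShhhww ⇒ hhhhwhhhhhhhhww   [S ::= h]

S ⇒ hUw ⇒ hLww ⇒ hSShww ⇒ hLhShww ⇒ hSShhShww ⇒ hhUwShhShww ⇒ hhhhwShhShww ⇒ hhhhwhhhShww ⇒ hhhhwhhhLhhww ⇒ hhhhwhhhSShhhww ⇒ hhhhwhhhhShhhww ⇒ hhhhwhhhhhhhhww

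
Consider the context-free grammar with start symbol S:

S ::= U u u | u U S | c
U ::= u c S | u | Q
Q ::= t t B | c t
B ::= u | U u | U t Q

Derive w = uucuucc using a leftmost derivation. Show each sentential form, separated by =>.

S => uUS   [S ::= u U S]
uUS => uucSS   [U ::= u c S]
uucSS => uucuUSS   [S ::= u U S]
uucuUSS => uucuuSS   [U ::= u]
uucuuSS => uucuucS   [S ::= c]
uucuucS => uucuucc   [S ::= c]

S=>uUS=>uucSS=>uucuUSS=>uucuuSS=>uucuucS=>uucuucc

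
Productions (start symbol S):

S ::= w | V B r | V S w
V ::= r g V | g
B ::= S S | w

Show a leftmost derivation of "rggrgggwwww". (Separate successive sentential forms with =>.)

S => VSw => rgVSw => rggSw => rggVSww => rggrgVSww => rggrggSww => rggrggVSwww => rggrgggSwww => rggrgggwwww

S => VSw   [S ::= V S w]
VSw => rgVSw   [V ::= r g V]
rgVSw => rggSw   [V ::= g]
rggSw => rggVSww   [S ::= V S w]
rggVSww => rggrgVSww   [V ::= r g V]
rggrgVSww => rggrggSww   [V ::= g]
rggrggSww => rggrggVSwww   [S ::= V S w]
rggrggVSwww => rggrgggSwww   [V ::= g]
rggrgggSwww => rggrgggwwww   [S ::= w]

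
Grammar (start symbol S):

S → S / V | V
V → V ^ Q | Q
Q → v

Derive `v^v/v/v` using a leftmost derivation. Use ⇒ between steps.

S ⇒ S/V   [S → S / V]
S/V ⇒ S/V/V   [S → S / V]
S/V/V ⇒ V/V/V   [S → V]
V/V/V ⇒ V^Q/V/V   [V → V ^ Q]
V^Q/V/V ⇒ Q^Q/V/V   [V → Q]
Q^Q/V/V ⇒ v^Q/V/V   [Q → v]
v^Q/V/V ⇒ v^v/V/V   [Q → v]
v^v/V/V ⇒ v^v/Q/V   [V → Q]
v^v/Q/V ⇒ v^v/v/V   [Q → v]
v^v/v/V ⇒ v^v/v/Q   [V → Q]
v^v/v/Q ⇒ v^v/v/v   [Q → v]

S ⇒ S/V ⇒ S/V/V ⇒ V/V/V ⇒ V^Q/V/V ⇒ Q^Q/V/V ⇒ v^Q/V/V ⇒ v^v/V/V ⇒ v^v/Q/V ⇒ v^v/v/V ⇒ v^v/v/Q ⇒ v^v/v/v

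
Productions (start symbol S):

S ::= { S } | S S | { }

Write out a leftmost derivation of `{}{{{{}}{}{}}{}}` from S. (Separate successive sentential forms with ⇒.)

S ⇒ SS ⇒ {}S ⇒ {}{S} ⇒ {}{SS} ⇒ {}{{S}S} ⇒ {}{{SS}S} ⇒ {}{{SSS}S} ⇒ {}{{{S}SS}S} ⇒ {}{{{{}}SS}S} ⇒ {}{{{{}}{}S}S} ⇒ {}{{{{}}{}{}}S} ⇒ {}{{{{}}{}{}}{}}

S ⇒ SS   [S ::= S S]
SS ⇒ {}S   [S ::= { }]
{}S ⇒ {}{S}   [S ::= { S }]
{}{S} ⇒ {}{SS}   [S ::= S S]
{}{SS} ⇒ {}{{S}S}   [S ::= { S }]
{}{{S}S} ⇒ {}{{SS}S}   [S ::= S S]
{}{{SS}S} ⇒ {}{{SSS}S}   [S ::= S S]
{}{{SSS}S} ⇒ {}{{{S}SS}S}   [S ::= { S }]
{}{{{S}SS}S} ⇒ {}{{{{}}SS}S}   [S ::= { }]
{}{{{{}}SS}S} ⇒ {}{{{{}}{}S}S}   [S ::= { }]
{}{{{{}}{}S}S} ⇒ {}{{{{}}{}{}}S}   [S ::= { }]
{}{{{{}}{}{}}S} ⇒ {}{{{{}}{}{}}{}}   [S ::= { }]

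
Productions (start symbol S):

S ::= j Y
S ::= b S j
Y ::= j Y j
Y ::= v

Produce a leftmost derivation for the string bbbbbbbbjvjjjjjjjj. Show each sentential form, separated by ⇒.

S ⇒ bSj ⇒ bbSjj ⇒ bbbSjjj ⇒ bbbbSjjjj ⇒ bbbbbSjjjjj ⇒ bbbbbbSjjjjjj ⇒ bbbbbbbSjjjjjjj ⇒ bbbbbbbbSjjjjjjjj ⇒ bbbbbbbbjYjjjjjjjj ⇒ bbbbbbbbjvjjjjjjjj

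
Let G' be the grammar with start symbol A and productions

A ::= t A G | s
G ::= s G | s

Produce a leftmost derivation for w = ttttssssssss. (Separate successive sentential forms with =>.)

A=>tAG=>ttAGG=>tttAGGG=>ttttAGGGG=>ttttsGGGG=>ttttssGGGG=>ttttsssGGG=>ttttssssGG=>ttttsssssG=>ttttssssssG=>ttttsssssssG=>ttttssssssss

A => tAG   [A ::= t A G]
tAG => ttAGG   [A ::= t A G]
ttAGG => tttAGGG   [A ::= t A G]
tttAGGG => ttttAGGGG   [A ::= t A G]
ttttAGGGG => ttttsGGGG   [A ::= s]
ttttsGGGG => ttttssGGGG   [G ::= s G]
ttttssGGGG => ttttsssGGG   [G ::= s]
ttttsssGGG => ttttssssGG   [G ::= s]
ttttssssGG => ttttsssssG   [G ::= s]
ttttsssssG => ttttssssssG   [G ::= s G]
ttttssssssG => ttttsssssssG   [G ::= s G]
ttttsssssssG => ttttssssssss   [G ::= s]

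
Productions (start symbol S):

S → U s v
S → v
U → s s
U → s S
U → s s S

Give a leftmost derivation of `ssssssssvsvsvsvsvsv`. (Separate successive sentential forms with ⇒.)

S⇒Usv⇒sSsv⇒sUsvsv⇒sssSsvsv⇒sssUsvsvsv⇒sssssSsvsvsv⇒sssssUsvsvsvsv⇒sssssssSsvsvsvsv⇒sssssssUsvsvsvsvsv⇒ssssssssSsvsvsvsvsv⇒ssssssssvsvsvsvsvsv

S ⇒ Usv   [S → U s v]
Usv ⇒ sSsv   [U → s S]
sSsv ⇒ sUsvsv   [S → U s v]
sUsvsv ⇒ sssSsvsv   [U → s s S]
sssSsvsv ⇒ sssUsvsvsv   [S → U s v]
sssUsvsvsv ⇒ sssssSsvsvsv   [U → s s S]
sssssSsvsvsv ⇒ sssssUsvsvsvsv   [S → U s v]
sssssUsvsvsvsv ⇒ sssssssSsvsvsvsv   [U → s s S]
sssssssSsvsvsvsv ⇒ sssssssUsvsvsvsvsv   [S → U s v]
sssssssUsvsvsvsvsv ⇒ ssssssssSsvsvsvsvsv   [U → s S]
ssssssssSsvsvsvsvsv ⇒ ssssssssvsvsvsvsvsv   [S → v]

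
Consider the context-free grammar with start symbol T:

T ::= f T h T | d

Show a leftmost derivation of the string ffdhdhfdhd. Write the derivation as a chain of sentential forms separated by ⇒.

T ⇒ fThT   [T ::= f T h T]
fThT ⇒ ffThThT   [T ::= f T h T]
ffThThT ⇒ ffdhThT   [T ::= d]
ffdhThT ⇒ ffdhdhT   [T ::= d]
ffdhdhT ⇒ ffdhdhfThT   [T ::= f T h T]
ffdhdhfThT ⇒ ffdhdhfdhT   [T ::= d]
ffdhdhfdhT ⇒ ffdhdhfdhd   [T ::= d]

T ⇒ fThT ⇒ ffThThT ⇒ ffdhThT ⇒ ffdhdhT ⇒ ffdhdhfThT ⇒ ffdhdhfdhT ⇒ ffdhdhfdhd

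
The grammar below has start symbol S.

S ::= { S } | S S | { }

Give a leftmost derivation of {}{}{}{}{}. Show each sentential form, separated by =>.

S=>SS=>SSS=>SSSS=>SSSSS=>{}SSSS=>{}{}SSS=>{}{}{}SS=>{}{}{}{}S=>{}{}{}{}{}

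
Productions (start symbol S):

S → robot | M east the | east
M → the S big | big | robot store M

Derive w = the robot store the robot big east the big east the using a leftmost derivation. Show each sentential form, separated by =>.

S => M east the => the S big east the => the M east the big east the => the robot store M east the big east the => the robot store the S big east the big east the => the robot store the robot big east the big east the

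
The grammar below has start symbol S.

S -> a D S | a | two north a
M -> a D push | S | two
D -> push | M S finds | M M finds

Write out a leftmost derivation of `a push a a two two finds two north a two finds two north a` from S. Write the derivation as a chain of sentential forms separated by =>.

S => a D S   [S -> a D S]
a D S => a push S   [D -> push]
a push S => a push a D S   [S -> a D S]
a push a D S => a push a M M finds S   [D -> M M finds]
a push a M M finds S => a push a S M finds S   [M -> S]
a push a S M finds S => a push a a D S M finds S   [S -> a D S]
a push a a D S M finds S => a push a a M M finds S M finds S   [D -> M M finds]
a push a a M M finds S M finds S => a push a a two M finds S M finds S   [M -> two]
a push a a two M finds S M finds S => a push a a two two finds S M finds S   [M -> two]
a push a a two two finds S M finds S => a push a a two two finds two north a M finds S   [S -> two north a]
a push a a two two finds two north a M finds S => a push a a two two finds two north a two finds S   [M -> two]
a push a a two two finds two north a two finds S => a push a a two two finds two north a two finds two north a   [S -> two north a]

S => a D S => a push S => a push a D S => a push a M M finds S => a push a S M finds S => a push a a D S M finds S => a push a a M M finds S M finds S => a push a a two M finds S M finds S => a push a a two two finds S M finds S => a push a a two two finds two north a M finds S => a push a a two two finds two north a two finds S => a push a a two two finds two north a two finds two north a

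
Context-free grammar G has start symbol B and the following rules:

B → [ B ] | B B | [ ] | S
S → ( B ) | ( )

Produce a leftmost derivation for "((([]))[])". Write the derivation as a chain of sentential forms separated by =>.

B => S   [B → S]
S => (B)   [S → ( B )]
(B) => (BB)   [B → B B]
(BB) => (SB)   [B → S]
(SB) => ((B)B)   [S → ( B )]
((B)B) => ((S)B)   [B → S]
((S)B) => (((B))B)   [S → ( B )]
(((B))B) => ((([]))B)   [B → [ ]]
((([]))B) => ((([]))[])   [B → [ ]]

B=>S=>(B)=>(BB)=>(SB)=>((B)B)=>((S)B)=>(((B))B)=>((([]))B)=>((([]))[])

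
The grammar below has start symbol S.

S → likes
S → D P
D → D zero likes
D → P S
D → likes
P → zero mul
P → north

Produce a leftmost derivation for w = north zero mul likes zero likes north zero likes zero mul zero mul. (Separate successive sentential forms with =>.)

S => D P   [S → D P]
D P => P S P   [D → P S]
P S P => north S P   [P → north]
north S P => north D P P   [S → D P]
north D P P => north D zero likes P P   [D → D zero likes]
north D zero likes P P => north P S zero likes P P   [D → P S]
north P S zero likes P P => north zero mul S zero likes P P   [P → zero mul]
north zero mul S zero likes P P => north zero mul D P zero likes P P   [S → D P]
north zero mul D P zero likes P P => north zero mul D zero likes P zero likes P P   [D → D zero likes]
north zero mul D zero likes P zero likes P P => north zero mul likes zero likes P zero likes P P   [D → likes]
north zero mul likes zero likes P zero likes P P => north zero mul likes zero likes north zero likes P P   [P → north]
north zero mul likes zero likes north zero likes P P => north zero mul likes zero likes north zero likes zero mul P   [P → zero mul]
north zero mul likes zero likes north zero likes zero mul P => north zero mul likes zero likes north zero likes zero mul zero mul   [P → zero mul]

S => D P => P S P => north S P => north D P P => north D zero likes P P => north P S zero likes P P => north zero mul S zero likes P P => north zero mul D P zero likes P P => north zero mul D zero likes P zero likes P P => north zero mul likes zero likes P zero likes P P => north zero mul likes zero likes north zero likes P P => north zero mul likes zero likes north zero likes zero mul P => north zero mul likes zero likes north zero likes zero mul zero mul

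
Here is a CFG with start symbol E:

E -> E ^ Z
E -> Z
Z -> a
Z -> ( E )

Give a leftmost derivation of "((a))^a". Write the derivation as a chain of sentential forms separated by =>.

E => E^Z   [E -> E ^ Z]
E^Z => Z^Z   [E -> Z]
Z^Z => (E)^Z   [Z -> ( E )]
(E)^Z => (Z)^Z   [E -> Z]
(Z)^Z => ((E))^Z   [Z -> ( E )]
((E))^Z => ((Z))^Z   [E -> Z]
((Z))^Z => ((a))^Z   [Z -> a]
((a))^Z => ((a))^a   [Z -> a]

E=>E^Z=>Z^Z=>(E)^Z=>(Z)^Z=>((E))^Z=>((Z))^Z=>((a))^Z=>((a))^a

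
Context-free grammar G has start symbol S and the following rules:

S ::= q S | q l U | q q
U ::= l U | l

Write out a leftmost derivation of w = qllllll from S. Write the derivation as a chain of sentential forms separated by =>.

S=>qlU=>qllU=>qlllU=>qllllU=>qlllllU=>qllllll

S => qlU   [S ::= q l U]
qlU => qllU   [U ::= l U]
qllU => qlllU   [U ::= l U]
qlllU => qllllU   [U ::= l U]
qllllU => qlllllU   [U ::= l U]
qlllllU => qllllll   [U ::= l]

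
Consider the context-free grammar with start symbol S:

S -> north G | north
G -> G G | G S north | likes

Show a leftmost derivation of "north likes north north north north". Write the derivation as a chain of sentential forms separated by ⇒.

S ⇒ north G   [S -> north G]
north G ⇒ north G S north   [G -> G S north]
north G S north ⇒ north G S north S north   [G -> G S north]
north G S north S north ⇒ north likes S north S north   [G -> likes]
north likes S north S north ⇒ north likes north north S north   [S -> north]
north likes north north S north ⇒ north likes north north north north   [S -> north]

S ⇒ north G ⇒ north G S north ⇒ north G S north S north ⇒ north likes S north S north ⇒ north likes north north S north ⇒ north likes north north north north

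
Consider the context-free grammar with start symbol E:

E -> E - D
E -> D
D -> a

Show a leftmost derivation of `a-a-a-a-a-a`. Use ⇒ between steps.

E ⇒ E-D   [E -> E - D]
E-D ⇒ E-D-D   [E -> E - D]
E-D-D ⇒ E-D-D-D   [E -> E - D]
E-D-D-D ⇒ E-D-D-D-D   [E -> E - D]
E-D-D-D-D ⇒ E-D-D-D-D-D   [E -> E - D]
E-D-D-D-D-D ⇒ D-D-D-D-D-D   [E -> D]
D-D-D-D-D-D ⇒ a-D-D-D-D-D   [D -> a]
a-D-D-D-D-D ⇒ a-a-D-D-D-D   [D -> a]
a-a-D-D-D-D ⇒ a-a-a-D-D-D   [D -> a]
a-a-a-D-D-D ⇒ a-a-a-a-D-D   [D -> a]
a-a-a-a-D-D ⇒ a-a-a-a-a-D   [D -> a]
a-a-a-a-a-D ⇒ a-a-a-a-a-a   [D -> a]

E ⇒ E-D ⇒ E-D-D ⇒ E-D-D-D ⇒ E-D-D-D-D ⇒ E-D-D-D-D-D ⇒ D-D-D-D-D-D ⇒ a-D-D-D-D-D ⇒ a-a-D-D-D-D ⇒ a-a-a-D-D-D ⇒ a-a-a-a-D-D ⇒ a-a-a-a-a-D ⇒ a-a-a-a-a-a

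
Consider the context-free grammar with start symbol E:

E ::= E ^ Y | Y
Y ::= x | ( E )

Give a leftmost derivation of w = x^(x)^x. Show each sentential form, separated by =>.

E => E^Y => E^Y^Y => Y^Y^Y => x^Y^Y => x^(E)^Y => x^(Y)^Y => x^(x)^Y => x^(x)^x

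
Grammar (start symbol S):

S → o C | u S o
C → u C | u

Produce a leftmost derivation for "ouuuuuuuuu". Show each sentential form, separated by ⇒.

S ⇒ oC   [S → o C]
oC ⇒ ouC   [C → u C]
ouC ⇒ ouuC   [C → u C]
ouuC ⇒ ouuuC   [C → u C]
ouuuC ⇒ ouuuuC   [C → u C]
ouuuuC ⇒ ouuuuuC   [C → u C]
ouuuuuC ⇒ ouuuuuuC   [C → u C]
ouuuuuuC ⇒ ouuuuuuuC   [C → u C]
ouuuuuuuC ⇒ ouuuuuuuuC   [C → u C]
ouuuuuuuuC ⇒ ouuuuuuuuu   [C → u]

S⇒oC⇒ouC⇒ouuC⇒ouuuC⇒ouuuuC⇒ouuuuuC⇒ouuuuuuC⇒ouuuuuuuC⇒ouuuuuuuuC⇒ouuuuuuuuu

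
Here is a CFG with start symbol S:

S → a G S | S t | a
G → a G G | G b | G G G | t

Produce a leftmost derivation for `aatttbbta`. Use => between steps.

S=>aGS=>aaGGS=>aaGbGS=>aaGbbGS=>aaGGGbbGS=>aatGGbbGS=>aattGbbGS=>aatttbbGS=>aatttbbtS=>aatttbbta

S => aGS   [S → a G S]
aGS => aaGGS   [G → a G G]
aaGGS => aaGbGS   [G → G b]
aaGbGS => aaGbbGS   [G → G b]
aaGbbGS => aaGGGbbGS   [G → G G G]
aaGGGbbGS => aatGGbbGS   [G → t]
aatGGbbGS => aattGbbGS   [G → t]
aattGbbGS => aatttbbGS   [G → t]
aatttbbGS => aatttbbtS   [G → t]
aatttbbtS => aatttbbta   [S → a]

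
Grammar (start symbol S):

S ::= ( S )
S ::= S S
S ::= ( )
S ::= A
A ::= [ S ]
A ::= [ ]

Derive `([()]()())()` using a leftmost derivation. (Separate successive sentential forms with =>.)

S => SS => (S)S => (SS)S => (SSS)S => (ASS)S => ([S]SS)S => ([()]SS)S => ([()]()S)S => ([()]()())S => ([()]()())()

S => SS   [S ::= S S]
SS => (S)S   [S ::= ( S )]
(S)S => (SS)S   [S ::= S S]
(SS)S => (SSS)S   [S ::= S S]
(SSS)S => (ASS)S   [S ::= A]
(ASS)S => ([S]SS)S   [A ::= [ S ]]
([S]SS)S => ([()]SS)S   [S ::= ( )]
([()]SS)S => ([()]()S)S   [S ::= ( )]
([()]()S)S => ([()]()())S   [S ::= ( )]
([()]()())S => ([()]()())()   [S ::= ( )]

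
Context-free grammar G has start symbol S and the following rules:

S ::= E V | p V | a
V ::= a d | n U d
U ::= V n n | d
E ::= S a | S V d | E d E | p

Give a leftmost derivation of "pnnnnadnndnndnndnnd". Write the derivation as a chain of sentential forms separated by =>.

S => pV => pnUd => pnVnnd => pnnUdnnd => pnnVnndnnd => pnnnUdnndnnd => pnnnVnndnndnnd => pnnnnUdnndnndnnd => pnnnnVnndnndnndnnd => pnnnnadnndnndnndnnd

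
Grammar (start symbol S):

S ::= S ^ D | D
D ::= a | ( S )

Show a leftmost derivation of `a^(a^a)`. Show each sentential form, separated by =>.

S => S^D   [S ::= S ^ D]
S^D => D^D   [S ::= D]
D^D => a^D   [D ::= a]
a^D => a^(S)   [D ::= ( S )]
a^(S) => a^(S^D)   [S ::= S ^ D]
a^(S^D) => a^(D^D)   [S ::= D]
a^(D^D) => a^(a^D)   [D ::= a]
a^(a^D) => a^(a^a)   [D ::= a]

S => S^D => D^D => a^D => a^(S) => a^(S^D) => a^(D^D) => a^(a^D) => a^(a^a)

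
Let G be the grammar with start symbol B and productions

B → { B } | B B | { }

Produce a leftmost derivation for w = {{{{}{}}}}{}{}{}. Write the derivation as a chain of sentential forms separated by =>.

B => BB => BBB => BBBB => {B}BBB => {{B}}BBB => {{{B}}}BBB => {{{BB}}}BBB => {{{{}B}}}BBB => {{{{}{}}}}BBB => {{{{}{}}}}{}BB => {{{{}{}}}}{}{}B => {{{{}{}}}}{}{}{}

B => BB   [B → B B]
BB => BBB   [B → B B]
BBB => BBBB   [B → B B]
BBBB => {B}BBB   [B → { B }]
{B}BBB => {{B}}BBB   [B → { B }]
{{B}}BBB => {{{B}}}BBB   [B → { B }]
{{{B}}}BBB => {{{BB}}}BBB   [B → B B]
{{{BB}}}BBB => {{{{}B}}}BBB   [B → { }]
{{{{}B}}}BBB => {{{{}{}}}}BBB   [B → { }]
{{{{}{}}}}BBB => {{{{}{}}}}{}BB   [B → { }]
{{{{}{}}}}{}BB => {{{{}{}}}}{}{}B   [B → { }]
{{{{}{}}}}{}{}B => {{{{}{}}}}{}{}{}   [B → { }]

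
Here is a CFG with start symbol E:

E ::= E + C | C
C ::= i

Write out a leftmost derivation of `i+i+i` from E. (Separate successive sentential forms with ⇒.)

E ⇒ E+C ⇒ E+C+C ⇒ C+C+C ⇒ i+C+C ⇒ i+i+C ⇒ i+i+i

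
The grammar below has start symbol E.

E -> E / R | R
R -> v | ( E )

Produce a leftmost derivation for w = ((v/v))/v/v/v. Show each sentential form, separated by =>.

E => E/R => E/R/R => E/R/R/R => R/R/R/R => (E)/R/R/R => (R)/R/R/R => ((E))/R/R/R => ((E/R))/R/R/R => ((R/R))/R/R/R => ((v/R))/R/R/R => ((v/v))/R/R/R => ((v/v))/v/R/R => ((v/v))/v/v/R => ((v/v))/v/v/v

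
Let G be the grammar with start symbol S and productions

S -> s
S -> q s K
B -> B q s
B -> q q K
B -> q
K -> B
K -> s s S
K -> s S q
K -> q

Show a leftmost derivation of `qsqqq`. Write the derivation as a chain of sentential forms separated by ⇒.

S⇒qsK⇒qsB⇒qsqqK⇒qsqqq

S ⇒ qsK   [S -> q s K]
qsK ⇒ qsB   [K -> B]
qsB ⇒ qsqqK   [B -> q q K]
qsqqK ⇒ qsqqq   [K -> q]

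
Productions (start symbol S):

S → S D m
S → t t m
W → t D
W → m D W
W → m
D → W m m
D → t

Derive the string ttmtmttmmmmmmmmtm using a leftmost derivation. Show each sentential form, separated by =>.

S => SDm   [S → S D m]
SDm => SDmDm   [S → S D m]
SDmDm => ttmDmDm   [S → t t m]
ttmDmDm => ttmWmmmDm   [D → W m m]
ttmWmmmDm => ttmtDmmmDm   [W → t D]
ttmtDmmmDm => ttmtWmmmmmDm   [D → W m m]
ttmtWmmmmmDm => ttmtmDWmmmmmDm   [W → m D W]
ttmtmDWmmmmmDm => ttmtmWmmWmmmmmDm   [D → W m m]
ttmtmWmmWmmmmmDm => ttmtmtDmmWmmmmmDm   [W → t D]
ttmtmtDmmWmmmmmDm => ttmtmttmmWmmmmmDm   [D → t]
ttmtmttmmWmmmmmDm => ttmtmttmmmmmmmmDm   [W → m]
ttmtmttmmmmmmmmDm => ttmtmttmmmmmmmmtm   [D → t]

S => SDm => SDmDm => ttmDmDm => ttmWmmmDm => ttmtDmmmDm => ttmtWmmmmmDm => ttmtmDWmmmmmDm => ttmtmWmmWmmmmmDm => ttmtmtDmmWmmmmmDm => ttmtmttmmWmmmmmDm => ttmtmttmmmmmmmmDm => ttmtmttmmmmmmmmtm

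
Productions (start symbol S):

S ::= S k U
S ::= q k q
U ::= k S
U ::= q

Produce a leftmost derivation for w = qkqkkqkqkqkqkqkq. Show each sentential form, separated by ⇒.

S ⇒ SkU ⇒ SkUkU ⇒ qkqkUkU ⇒ qkqkkSkU ⇒ qkqkkSkUkU ⇒ qkqkkSkUkUkU ⇒ qkqkkSkUkUkUkU ⇒ qkqkkqkqkUkUkUkU ⇒ qkqkkqkqkqkUkUkU ⇒ qkqkkqkqkqkqkUkU ⇒ qkqkkqkqkqkqkqkU ⇒ qkqkkqkqkqkqkqkq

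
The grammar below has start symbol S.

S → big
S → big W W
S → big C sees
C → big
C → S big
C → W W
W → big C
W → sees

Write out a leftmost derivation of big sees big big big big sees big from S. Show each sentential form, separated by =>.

S => big W W   [S → big W W]
big W W => big sees W   [W → sees]
big sees W => big sees big C   [W → big C]
big sees big C => big sees big S big   [C → S big]
big sees big S big => big sees big big W W big   [S → big W W]
big sees big big W W big => big sees big big big C W big   [W → big C]
big sees big big big C W big => big sees big big big big W big   [C → big]
big sees big big big big W big => big sees big big big big sees big   [W → sees]

S => big W W => big sees W => big sees big C => big sees big S big => big sees big big W W big => big sees big big big C W big => big sees big big big big W big => big sees big big big big sees big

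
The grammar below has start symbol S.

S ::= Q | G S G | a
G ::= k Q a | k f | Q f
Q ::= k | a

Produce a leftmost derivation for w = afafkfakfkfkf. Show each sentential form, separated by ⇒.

S ⇒ GSG ⇒ QfSG ⇒ afSG ⇒ afGSGG ⇒ afQfSGG ⇒ afafSGG ⇒ afafGSGGG ⇒ afafkfSGGG ⇒ afafkfaGGG ⇒ afafkfakfGG ⇒ afafkfakfkfG ⇒ afafkfakfkfkf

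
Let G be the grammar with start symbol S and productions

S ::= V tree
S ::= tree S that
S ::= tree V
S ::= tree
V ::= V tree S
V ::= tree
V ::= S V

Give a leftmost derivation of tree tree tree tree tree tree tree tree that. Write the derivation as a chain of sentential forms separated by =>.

S => tree S that   [S ::= tree S that]
tree S that => tree V tree that   [S ::= V tree]
tree V tree that => tree S V tree that   [V ::= S V]
tree S V tree that => tree V tree V tree that   [S ::= V tree]
tree V tree V tree that => tree S V tree V tree that   [V ::= S V]
tree S V tree V tree that => tree tree V tree V tree that   [S ::= tree]
tree tree V tree V tree that => tree tree tree tree V tree that   [V ::= tree]
tree tree tree tree V tree that => tree tree tree tree V tree S tree that   [V ::= V tree S]
tree tree tree tree V tree S tree that => tree tree tree tree tree tree S tree that   [V ::= tree]
tree tree tree tree tree tree S tree that => tree tree tree tree tree tree tree tree that   [S ::= tree]

S => tree S that => tree V tree that => tree S V tree that => tree V tree V tree that => tree S V tree V tree that => tree tree V tree V tree that => tree tree tree tree V tree that => tree tree tree tree V tree S tree that => tree tree tree tree tree tree S tree that => tree tree tree tree tree tree tree tree that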